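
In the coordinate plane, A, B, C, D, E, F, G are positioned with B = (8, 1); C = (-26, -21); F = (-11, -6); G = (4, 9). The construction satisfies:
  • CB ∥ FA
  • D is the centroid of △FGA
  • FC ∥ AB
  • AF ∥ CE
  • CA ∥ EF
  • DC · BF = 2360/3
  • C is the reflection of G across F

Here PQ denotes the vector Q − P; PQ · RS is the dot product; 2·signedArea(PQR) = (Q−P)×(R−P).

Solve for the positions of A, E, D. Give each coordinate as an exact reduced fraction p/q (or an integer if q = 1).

A = (23, 16)
D = (16/3, 19/3)
E = (-60, -43)

1. A_x = 23  [FC ∥ AB ∩ CB ∥ FA]
2. A_y = 16  [FC ∥ AB ∩ CB ∥ FA]
   → A = (23, 16)
3. E_x = -60  [CA ∥ EF ∩ AF ∥ CE]
4. E_y = -43  [CA ∥ EF ∩ AF ∥ CE]
   → E = (-60, -43)
5. D_x = 16/3  [D is the centroid of △FGA]
6. D_y = 19/3  [D is the centroid of △FGA]
   → D = (16/3, 19/3)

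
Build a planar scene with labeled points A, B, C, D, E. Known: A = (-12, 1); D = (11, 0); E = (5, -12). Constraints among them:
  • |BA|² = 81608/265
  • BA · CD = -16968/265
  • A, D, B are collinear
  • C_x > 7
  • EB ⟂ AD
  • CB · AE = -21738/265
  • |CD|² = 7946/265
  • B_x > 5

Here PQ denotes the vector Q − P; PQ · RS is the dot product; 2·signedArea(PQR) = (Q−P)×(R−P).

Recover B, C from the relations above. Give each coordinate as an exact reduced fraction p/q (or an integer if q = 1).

B = (1466/265, 63/265)
C = (1902/265, -1039/265)

1. B_x = 1466/265  [A, D, B are collinear ∩ EB ⟂ AD]
2. B_y = 63/265  [A, D, B are collinear ∩ EB ⟂ AD]
   → B = (1466/265, 63/265)
3. C_x = 1902/265  [CB · AE = -21738/265 ∩ BA · CD = -16968/265]
4. C_y = -1039/265  [CB · AE = -21738/265 ∩ BA · CD = -16968/265]
   → C = (1902/265, -1039/265)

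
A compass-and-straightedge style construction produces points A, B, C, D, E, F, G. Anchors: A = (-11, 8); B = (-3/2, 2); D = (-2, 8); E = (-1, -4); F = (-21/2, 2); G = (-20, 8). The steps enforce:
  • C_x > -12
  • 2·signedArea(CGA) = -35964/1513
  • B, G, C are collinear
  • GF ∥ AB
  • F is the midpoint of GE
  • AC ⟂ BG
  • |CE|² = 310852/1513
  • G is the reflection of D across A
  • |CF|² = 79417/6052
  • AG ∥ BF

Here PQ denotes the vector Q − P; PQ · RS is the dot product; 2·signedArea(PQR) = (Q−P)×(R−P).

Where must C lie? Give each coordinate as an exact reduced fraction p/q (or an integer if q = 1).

C = (-17939/1513, 8108/1513)

1. C_x = -17939/1513  [B, G, C are collinear ∩ AC ⟂ BG]
2. C_y = 8108/1513  [B, G, C are collinear ∩ AC ⟂ BG]
   → C = (-17939/1513, 8108/1513)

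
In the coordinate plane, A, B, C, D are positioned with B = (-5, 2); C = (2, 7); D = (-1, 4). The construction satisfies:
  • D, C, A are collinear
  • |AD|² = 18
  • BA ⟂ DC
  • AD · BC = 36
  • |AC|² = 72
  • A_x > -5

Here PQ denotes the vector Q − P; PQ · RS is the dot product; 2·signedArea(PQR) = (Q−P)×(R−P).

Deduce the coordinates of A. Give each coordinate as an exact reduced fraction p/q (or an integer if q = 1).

1. A_x = -4  [D, C, A are collinear ∩ BA ⟂ DC]
2. A_y = 1  [D, C, A are collinear ∩ BA ⟂ DC]
   → A = (-4, 1)

A = (-4, 1)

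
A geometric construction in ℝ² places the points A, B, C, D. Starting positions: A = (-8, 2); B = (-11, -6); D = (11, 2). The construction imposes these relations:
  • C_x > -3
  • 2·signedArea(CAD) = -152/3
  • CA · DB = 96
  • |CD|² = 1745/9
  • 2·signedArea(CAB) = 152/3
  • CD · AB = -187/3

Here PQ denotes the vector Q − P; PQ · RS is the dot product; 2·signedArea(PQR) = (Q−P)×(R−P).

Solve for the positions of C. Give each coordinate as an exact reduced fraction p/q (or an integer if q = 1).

C = (-8/3, -2/3)

1. C_x = -8/3  [CA · DB = 96 ∩ 2·signedArea(CAD) = -152/3]
2. C_y = -2/3  [CA · DB = 96 ∩ 2·signedArea(CAD) = -152/3]
   → C = (-8/3, -2/3)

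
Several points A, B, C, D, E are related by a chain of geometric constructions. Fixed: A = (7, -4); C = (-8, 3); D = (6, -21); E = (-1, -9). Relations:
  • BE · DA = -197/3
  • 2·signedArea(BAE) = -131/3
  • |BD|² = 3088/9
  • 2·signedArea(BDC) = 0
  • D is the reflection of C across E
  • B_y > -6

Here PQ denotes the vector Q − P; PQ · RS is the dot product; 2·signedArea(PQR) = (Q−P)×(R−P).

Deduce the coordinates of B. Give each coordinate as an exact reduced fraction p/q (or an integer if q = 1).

1. B_x = -10/3  [2·signedArea(BDC) = 0 ∩ BE · DA = -197/3]
2. B_y = -5  [2·signedArea(BDC) = 0 ∩ BE · DA = -197/3]
   → B = (-10/3, -5)

B = (-10/3, -5)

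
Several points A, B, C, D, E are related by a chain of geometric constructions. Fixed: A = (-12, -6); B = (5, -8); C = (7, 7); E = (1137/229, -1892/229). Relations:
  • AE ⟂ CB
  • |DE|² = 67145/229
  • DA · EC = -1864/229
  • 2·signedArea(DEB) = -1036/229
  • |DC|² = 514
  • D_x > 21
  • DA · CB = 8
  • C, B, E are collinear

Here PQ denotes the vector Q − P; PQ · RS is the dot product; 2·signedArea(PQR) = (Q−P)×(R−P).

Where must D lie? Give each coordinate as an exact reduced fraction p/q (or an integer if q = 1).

D = (22, -10)

1. D_x = 22  [2·signedArea(DEB) = -1036/229 ∩ DA · EC = -1864/229]
2. D_y = -10  [2·signedArea(DEB) = -1036/229 ∩ DA · EC = -1864/229]
   → D = (22, -10)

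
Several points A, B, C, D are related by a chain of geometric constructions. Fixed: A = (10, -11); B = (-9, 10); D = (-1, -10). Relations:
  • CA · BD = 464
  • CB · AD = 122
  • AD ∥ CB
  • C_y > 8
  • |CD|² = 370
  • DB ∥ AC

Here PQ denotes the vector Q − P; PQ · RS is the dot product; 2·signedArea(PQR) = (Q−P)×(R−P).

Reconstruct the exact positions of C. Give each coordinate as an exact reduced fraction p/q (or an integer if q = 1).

C = (2, 9)

1. C_x = 2  [AD ∥ CB ∩ DB ∥ AC]
2. C_y = 9  [AD ∥ CB ∩ DB ∥ AC]
   → C = (2, 9)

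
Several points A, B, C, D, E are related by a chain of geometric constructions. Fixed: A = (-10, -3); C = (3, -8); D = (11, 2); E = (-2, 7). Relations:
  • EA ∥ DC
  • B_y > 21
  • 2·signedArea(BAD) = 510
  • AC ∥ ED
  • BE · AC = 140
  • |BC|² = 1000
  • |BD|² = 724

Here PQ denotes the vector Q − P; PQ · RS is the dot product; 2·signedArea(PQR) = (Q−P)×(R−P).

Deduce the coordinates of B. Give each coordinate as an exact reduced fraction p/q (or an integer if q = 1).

B = (-7, 22)

1. B_x = -7  [2·signedArea(BAD) = 510 ∩ BE · AC = 140]
2. B_y = 22  [2·signedArea(BAD) = 510 ∩ BE · AC = 140]
   → B = (-7, 22)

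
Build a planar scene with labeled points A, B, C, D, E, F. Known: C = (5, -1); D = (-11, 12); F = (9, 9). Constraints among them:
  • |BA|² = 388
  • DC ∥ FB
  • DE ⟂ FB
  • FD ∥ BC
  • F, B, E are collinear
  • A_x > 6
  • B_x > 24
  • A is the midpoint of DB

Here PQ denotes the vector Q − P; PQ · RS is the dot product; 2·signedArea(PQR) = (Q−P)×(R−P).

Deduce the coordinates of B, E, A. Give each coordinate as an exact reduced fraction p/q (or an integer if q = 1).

A = (7, 4)
B = (25, -4)
E = (-1919/425, 8492/425)

1. B_x = 25  [FD ∥ BC ∩ DC ∥ FB]
2. B_y = -4  [FD ∥ BC ∩ DC ∥ FB]
   → B = (25, -4)
3. E_x = -1919/425  [F, B, E are collinear ∩ DE ⟂ FB]
4. E_y = 8492/425  [F, B, E are collinear ∩ DE ⟂ FB]
   → E = (-1919/425, 8492/425)
5. A_x = 7  [A is the midpoint of DB]
6. A_y = 4  [A is the midpoint of DB]
   → A = (7, 4)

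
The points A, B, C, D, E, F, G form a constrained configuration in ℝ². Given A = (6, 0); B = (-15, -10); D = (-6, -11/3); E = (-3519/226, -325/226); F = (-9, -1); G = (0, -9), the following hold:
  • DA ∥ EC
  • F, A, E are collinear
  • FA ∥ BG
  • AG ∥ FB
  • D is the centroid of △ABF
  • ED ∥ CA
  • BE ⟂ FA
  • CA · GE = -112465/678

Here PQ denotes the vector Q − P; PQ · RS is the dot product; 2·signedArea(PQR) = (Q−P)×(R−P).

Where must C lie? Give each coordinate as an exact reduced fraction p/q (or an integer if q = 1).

C = (-807/226, 1511/678)

1. C_x = -807/226  [ED ∥ CA ∩ DA ∥ EC]
2. C_y = 1511/678  [ED ∥ CA ∩ DA ∥ EC]
   → C = (-807/226, 1511/678)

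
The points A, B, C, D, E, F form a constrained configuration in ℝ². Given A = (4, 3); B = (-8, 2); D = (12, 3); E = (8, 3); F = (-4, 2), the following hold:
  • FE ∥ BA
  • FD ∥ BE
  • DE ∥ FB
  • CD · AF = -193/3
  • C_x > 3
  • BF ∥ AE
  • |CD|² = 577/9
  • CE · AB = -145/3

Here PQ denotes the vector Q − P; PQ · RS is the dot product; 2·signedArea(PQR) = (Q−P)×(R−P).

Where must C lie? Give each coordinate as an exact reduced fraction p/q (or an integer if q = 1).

1. C_x = 4  [CD · AF = -193/3 ∩ CE · AB = -145/3]
2. C_y = 8/3  [CD · AF = -193/3 ∩ CE · AB = -145/3]
   → C = (4, 8/3)

C = (4, 8/3)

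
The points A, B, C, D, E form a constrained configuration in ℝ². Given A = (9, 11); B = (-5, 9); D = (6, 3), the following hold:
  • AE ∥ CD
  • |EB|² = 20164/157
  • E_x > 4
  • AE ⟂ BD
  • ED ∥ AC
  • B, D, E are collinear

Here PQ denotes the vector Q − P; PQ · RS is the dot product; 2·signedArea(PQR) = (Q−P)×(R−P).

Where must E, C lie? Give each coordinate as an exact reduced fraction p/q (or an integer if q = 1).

C = (1578/157, 1637/157)
E = (777/157, 561/157)

1. E_x = 777/157  [B, D, E are collinear ∩ AE ⟂ BD]
2. E_y = 561/157  [B, D, E are collinear ∩ AE ⟂ BD]
   → E = (777/157, 561/157)
3. C_x = 1578/157  [AE ∥ CD ∩ ED ∥ AC]
4. C_y = 1637/157  [AE ∥ CD ∩ ED ∥ AC]
   → C = (1578/157, 1637/157)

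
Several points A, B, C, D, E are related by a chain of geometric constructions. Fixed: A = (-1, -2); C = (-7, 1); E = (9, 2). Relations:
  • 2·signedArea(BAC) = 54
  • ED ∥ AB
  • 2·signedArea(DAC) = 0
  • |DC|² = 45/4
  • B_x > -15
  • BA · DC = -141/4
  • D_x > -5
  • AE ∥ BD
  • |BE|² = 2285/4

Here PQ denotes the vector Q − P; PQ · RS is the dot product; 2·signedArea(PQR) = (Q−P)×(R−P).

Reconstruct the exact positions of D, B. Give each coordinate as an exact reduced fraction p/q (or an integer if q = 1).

1. D_x = -4  [line -3·x + -6·y + -15 = 0 ∩ |DC|² = 45/4]
2. D_y = -1/2  [line -3·x + -6·y + -15 = 0 ∩ |DC|² = 45/4]
   → D = (-4, -1/2)
3. B_x = -14  [AE ∥ BD ∩ ED ∥ AB]
4. B_y = -9/2  [AE ∥ BD ∩ ED ∥ AB]
   → B = (-14, -9/2)

B = (-14, -9/2)
D = (-4, -1/2)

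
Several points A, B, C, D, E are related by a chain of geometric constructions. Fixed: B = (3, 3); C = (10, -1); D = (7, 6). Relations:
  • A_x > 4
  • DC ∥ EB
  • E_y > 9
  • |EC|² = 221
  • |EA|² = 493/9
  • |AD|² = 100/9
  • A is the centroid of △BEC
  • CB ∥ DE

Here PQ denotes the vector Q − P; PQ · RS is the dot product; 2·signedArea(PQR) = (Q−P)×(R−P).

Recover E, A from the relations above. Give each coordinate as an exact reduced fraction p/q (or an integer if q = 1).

1. E_x = 0  [DC ∥ EB ∩ CB ∥ DE]
2. E_y = 10  [DC ∥ EB ∩ CB ∥ DE]
   → E = (0, 10)
3. A_x = 13/3  [A is the centroid of △BEC]
4. A_y = 4  [A is the centroid of △BEC]
   → A = (13/3, 4)

A = (13/3, 4)
E = (0, 10)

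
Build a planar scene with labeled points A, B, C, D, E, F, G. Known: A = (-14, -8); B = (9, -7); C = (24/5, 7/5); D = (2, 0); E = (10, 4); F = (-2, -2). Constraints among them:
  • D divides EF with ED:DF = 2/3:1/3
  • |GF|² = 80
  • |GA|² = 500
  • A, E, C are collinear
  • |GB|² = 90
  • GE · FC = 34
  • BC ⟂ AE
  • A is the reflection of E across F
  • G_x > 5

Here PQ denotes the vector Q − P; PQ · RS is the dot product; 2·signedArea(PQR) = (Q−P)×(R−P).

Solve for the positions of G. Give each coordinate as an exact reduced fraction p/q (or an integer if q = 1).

G = (6, 2)

1. G_x = 6  [line -34/5·x + -17/5·y + 238/5 = 0 ∩ |GF|² = 80]
2. G_y = 2  [line -34/5·x + -17/5·y + 238/5 = 0 ∩ |GF|² = 80]
   → G = (6, 2)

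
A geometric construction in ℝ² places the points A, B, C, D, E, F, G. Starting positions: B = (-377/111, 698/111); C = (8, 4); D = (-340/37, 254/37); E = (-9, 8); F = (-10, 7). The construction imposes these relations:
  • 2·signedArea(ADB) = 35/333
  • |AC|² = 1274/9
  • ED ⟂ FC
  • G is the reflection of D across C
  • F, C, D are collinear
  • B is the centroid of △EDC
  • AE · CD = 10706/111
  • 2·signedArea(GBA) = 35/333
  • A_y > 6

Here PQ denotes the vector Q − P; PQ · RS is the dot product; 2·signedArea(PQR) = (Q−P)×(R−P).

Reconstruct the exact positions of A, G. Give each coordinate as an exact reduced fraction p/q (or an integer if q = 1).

1. A_x = -11/3  [2·signedArea(ADB) = 35/333 ∩ AE · CD = 10706/111]
2. A_y = 19/3  [2·signedArea(ADB) = 35/333 ∩ AE · CD = 10706/111]
   → A = (-11/3, 19/3)
3. G_x = 932/37  [G is the reflection of D across C]
4. G_y = 42/37  [G is the reflection of D across C]
   → G = (932/37, 42/37)

A = (-11/3, 19/3)
G = (932/37, 42/37)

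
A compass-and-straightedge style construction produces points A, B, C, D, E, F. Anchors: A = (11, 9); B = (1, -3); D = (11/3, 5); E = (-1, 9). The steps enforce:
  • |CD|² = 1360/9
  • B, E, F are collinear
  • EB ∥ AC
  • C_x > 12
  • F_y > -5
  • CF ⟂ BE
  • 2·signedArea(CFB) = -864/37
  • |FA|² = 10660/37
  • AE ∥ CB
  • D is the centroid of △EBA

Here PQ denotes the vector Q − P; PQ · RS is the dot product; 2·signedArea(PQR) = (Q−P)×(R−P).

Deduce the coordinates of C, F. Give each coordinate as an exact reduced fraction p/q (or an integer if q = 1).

1. C_x = 13  [AE ∥ CB ∩ EB ∥ AC]
2. C_y = -3  [AE ∥ CB ∩ EB ∥ AC]
   → C = (13, -3)
3. F_x = 49/37  [B, E, F are collinear ∩ CF ⟂ BE]
4. F_y = -183/37  [B, E, F are collinear ∩ CF ⟂ BE]
   → F = (49/37, -183/37)

C = (13, -3)
F = (49/37, -183/37)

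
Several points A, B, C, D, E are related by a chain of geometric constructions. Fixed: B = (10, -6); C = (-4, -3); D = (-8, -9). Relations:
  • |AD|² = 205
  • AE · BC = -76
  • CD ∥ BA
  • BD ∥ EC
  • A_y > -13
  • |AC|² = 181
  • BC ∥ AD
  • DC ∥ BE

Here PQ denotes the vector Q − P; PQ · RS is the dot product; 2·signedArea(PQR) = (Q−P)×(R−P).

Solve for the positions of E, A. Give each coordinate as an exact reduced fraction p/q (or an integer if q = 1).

A = (6, -12)
E = (14, 0)

1. E_x = 14  [BD ∥ EC ∩ DC ∥ BE]
2. E_y = 0  [BD ∥ EC ∩ DC ∥ BE]
   → E = (14, 0)
3. A_x = 6  [BC ∥ AD ∩ CD ∥ BA]
4. A_y = -12  [BC ∥ AD ∩ CD ∥ BA]
   → A = (6, -12)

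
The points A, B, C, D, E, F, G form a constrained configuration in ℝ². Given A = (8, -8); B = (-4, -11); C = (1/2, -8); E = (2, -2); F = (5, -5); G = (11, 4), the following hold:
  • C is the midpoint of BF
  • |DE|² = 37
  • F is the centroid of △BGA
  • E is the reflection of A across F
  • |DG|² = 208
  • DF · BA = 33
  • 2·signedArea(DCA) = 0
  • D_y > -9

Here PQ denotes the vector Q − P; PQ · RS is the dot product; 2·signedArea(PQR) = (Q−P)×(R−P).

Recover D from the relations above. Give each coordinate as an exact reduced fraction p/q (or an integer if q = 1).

1. D_x = 3  [2·signedArea(DCA) = 0 ∩ DF · BA = 33]
2. D_y = -8  [2·signedArea(DCA) = 0 ∩ DF · BA = 33]
   → D = (3, -8)

D = (3, -8)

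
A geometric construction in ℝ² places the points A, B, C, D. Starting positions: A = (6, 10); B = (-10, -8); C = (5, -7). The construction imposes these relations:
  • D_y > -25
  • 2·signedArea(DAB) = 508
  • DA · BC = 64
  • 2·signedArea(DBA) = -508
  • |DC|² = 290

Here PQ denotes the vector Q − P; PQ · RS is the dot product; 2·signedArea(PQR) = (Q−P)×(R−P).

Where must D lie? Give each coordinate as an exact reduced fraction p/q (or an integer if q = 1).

D = (4, -24)

1. D_x = 4  [2·signedArea(DAB) = 508 ∩ DA · BC = 64]
2. D_y = -24  [2·signedArea(DAB) = 508 ∩ DA · BC = 64]
   → D = (4, -24)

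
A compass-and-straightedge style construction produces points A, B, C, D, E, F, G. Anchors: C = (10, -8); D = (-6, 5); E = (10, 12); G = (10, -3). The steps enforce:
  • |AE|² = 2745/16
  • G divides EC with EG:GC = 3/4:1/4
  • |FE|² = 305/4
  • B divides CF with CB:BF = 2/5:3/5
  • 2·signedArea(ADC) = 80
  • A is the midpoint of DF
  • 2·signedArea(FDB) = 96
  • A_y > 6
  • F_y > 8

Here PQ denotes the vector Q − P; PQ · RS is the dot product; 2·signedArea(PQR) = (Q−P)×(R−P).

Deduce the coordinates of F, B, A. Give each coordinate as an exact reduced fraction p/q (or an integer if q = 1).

1. A_x = -2  [line 13·x + 16·y + -82 = 0 ∩ |AE|² = 2745/16]
2. A_y = 27/4  [line 13·x + 16·y + -82 = 0 ∩ |AE|² = 2745/16]
   → A = (-2, 27/4)
3. F_x = 2  [A is the midpoint of DF]
4. F_y = 17/2  [A is the midpoint of DF]
   → F = (2, 17/2)
5. B_x = 34/5  [2·signedArea(FDB) = 96 ∩ B divides CF with CB:BF = 2/5:3/5]
6. B_y = -7/5  [2·signedArea(FDB) = 96 ∩ B divides CF with CB:BF = 2/5:3/5]
   → B = (34/5, -7/5)

A = (-2, 27/4)
B = (34/5, -7/5)
F = (2, 17/2)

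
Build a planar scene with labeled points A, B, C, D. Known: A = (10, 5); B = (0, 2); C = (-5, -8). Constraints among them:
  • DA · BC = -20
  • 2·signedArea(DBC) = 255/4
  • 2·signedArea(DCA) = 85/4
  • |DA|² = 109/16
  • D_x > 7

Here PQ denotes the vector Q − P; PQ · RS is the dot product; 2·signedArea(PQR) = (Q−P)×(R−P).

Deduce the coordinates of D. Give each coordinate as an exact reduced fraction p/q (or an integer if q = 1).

1. D_x = 15/2  [2·signedArea(DCA) = 85/4 ∩ DA · BC = -20]
2. D_y = 17/4  [2·signedArea(DCA) = 85/4 ∩ DA · BC = -20]
   → D = (15/2, 17/4)

D = (15/2, 17/4)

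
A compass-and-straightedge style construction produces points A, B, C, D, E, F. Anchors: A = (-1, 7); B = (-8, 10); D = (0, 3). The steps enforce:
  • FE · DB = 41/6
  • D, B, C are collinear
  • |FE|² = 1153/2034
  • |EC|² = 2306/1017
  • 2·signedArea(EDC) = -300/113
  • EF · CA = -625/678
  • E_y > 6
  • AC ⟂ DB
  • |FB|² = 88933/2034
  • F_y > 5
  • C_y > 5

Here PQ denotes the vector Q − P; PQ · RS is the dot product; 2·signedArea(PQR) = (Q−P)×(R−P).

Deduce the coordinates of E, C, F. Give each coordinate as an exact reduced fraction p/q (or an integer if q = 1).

1. C_x = -288/113  [D, B, C are collinear ∩ AC ⟂ DB]
2. C_y = 591/113  [D, B, C are collinear ∩ AC ⟂ DB]
   → C = (-288/113, 591/113)
3. E_x = -3  [line -252/113·x + -288/113·y + 1164/113 = 0 ∩ |EC|² = 2306/1017]
4. E_y = 20/3  [line -252/113·x + -288/113·y + 1164/113 = 0 ∩ |EC|² = 2306/1017]
   → E = (-3, 20/3)
5. F_x = -627/226  [FE · DB = 41/6 ∩ EF · CA = -625/678]
6. F_y = 4033/678  [FE · DB = 41/6 ∩ EF · CA = -625/678]
   → F = (-627/226, 4033/678)

C = (-288/113, 591/113)
E = (-3, 20/3)
F = (-627/226, 4033/678)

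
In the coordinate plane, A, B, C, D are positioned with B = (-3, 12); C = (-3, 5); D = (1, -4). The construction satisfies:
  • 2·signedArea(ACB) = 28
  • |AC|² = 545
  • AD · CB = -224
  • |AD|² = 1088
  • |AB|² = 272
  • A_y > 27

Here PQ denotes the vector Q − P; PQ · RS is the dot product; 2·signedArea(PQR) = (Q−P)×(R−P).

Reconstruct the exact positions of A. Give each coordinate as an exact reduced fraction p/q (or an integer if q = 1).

A = (-7, 28)

1. A_x = -7  [2·signedArea(ACB) = 28 ∩ AD · CB = -224]
2. A_y = 28  [2·signedArea(ACB) = 28 ∩ AD · CB = -224]
   → A = (-7, 28)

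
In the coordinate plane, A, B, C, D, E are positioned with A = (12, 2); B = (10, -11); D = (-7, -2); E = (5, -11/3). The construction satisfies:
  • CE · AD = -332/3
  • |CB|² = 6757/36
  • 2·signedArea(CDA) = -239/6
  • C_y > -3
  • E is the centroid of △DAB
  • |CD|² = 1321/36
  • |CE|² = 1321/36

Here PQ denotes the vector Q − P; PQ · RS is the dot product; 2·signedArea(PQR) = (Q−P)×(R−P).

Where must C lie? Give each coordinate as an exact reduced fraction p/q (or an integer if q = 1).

1. C_x = -1  [CE · AD = -332/3 ∩ 2·signedArea(CDA) = -239/6]
2. C_y = -17/6  [CE · AD = -332/3 ∩ 2·signedArea(CDA) = -239/6]
   → C = (-1, -17/6)

C = (-1, -17/6)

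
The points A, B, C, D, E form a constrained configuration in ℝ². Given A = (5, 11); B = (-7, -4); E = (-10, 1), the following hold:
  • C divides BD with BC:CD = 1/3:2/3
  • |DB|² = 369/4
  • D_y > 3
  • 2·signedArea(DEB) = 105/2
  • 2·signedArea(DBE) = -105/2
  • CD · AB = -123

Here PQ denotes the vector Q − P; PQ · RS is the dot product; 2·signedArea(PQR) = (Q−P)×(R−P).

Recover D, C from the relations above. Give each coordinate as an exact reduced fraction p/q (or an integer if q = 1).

1. D_x = -1  [line -5·x + -3·y + 11/2 = 0 ∩ |DB|² = 369/4]
2. D_y = 7/2  [line -5·x + -3·y + 11/2 = 0 ∩ |DB|² = 369/4]
   → D = (-1, 7/2)
3. C_x = -5  [C divides BD with BC:CD = 1/3:2/3]
4. C_y = -3/2  [C divides BD with BC:CD = 1/3:2/3]
   → C = (-5, -3/2)

C = (-5, -3/2)
D = (-1, 7/2)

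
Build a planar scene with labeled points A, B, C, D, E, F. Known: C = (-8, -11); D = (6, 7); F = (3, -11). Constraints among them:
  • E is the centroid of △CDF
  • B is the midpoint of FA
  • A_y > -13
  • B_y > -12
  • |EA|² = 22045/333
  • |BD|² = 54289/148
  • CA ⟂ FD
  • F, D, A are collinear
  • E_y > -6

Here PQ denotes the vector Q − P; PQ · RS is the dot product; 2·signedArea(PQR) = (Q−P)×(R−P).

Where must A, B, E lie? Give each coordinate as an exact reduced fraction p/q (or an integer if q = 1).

1. A_x = 100/37  [F, D, A are collinear ∩ CA ⟂ FD]
2. A_y = -473/37  [F, D, A are collinear ∩ CA ⟂ FD]
   → A = (100/37, -473/37)
3. B_x = 211/74  [B is the midpoint of FA]
4. B_y = -440/37  [B is the midpoint of FA]
   → B = (211/74, -440/37)
5. E_x = 1/3  [E is the centroid of △CDF]
6. E_y = -5  [E is the centroid of △CDF]
   → E = (1/3, -5)

A = (100/37, -473/37)
B = (211/74, -440/37)
E = (1/3, -5)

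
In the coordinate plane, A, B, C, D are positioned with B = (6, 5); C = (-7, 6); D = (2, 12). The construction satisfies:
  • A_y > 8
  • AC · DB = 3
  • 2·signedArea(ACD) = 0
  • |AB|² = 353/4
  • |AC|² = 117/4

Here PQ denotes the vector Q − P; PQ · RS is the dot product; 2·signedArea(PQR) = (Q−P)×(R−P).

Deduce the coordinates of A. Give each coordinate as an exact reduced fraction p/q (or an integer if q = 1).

A = (-5/2, 9)

1. A_x = -5/2  [2·signedArea(ACD) = 0 ∩ AC · DB = 3]
2. A_y = 9  [2·signedArea(ACD) = 0 ∩ AC · DB = 3]
   → A = (-5/2, 9)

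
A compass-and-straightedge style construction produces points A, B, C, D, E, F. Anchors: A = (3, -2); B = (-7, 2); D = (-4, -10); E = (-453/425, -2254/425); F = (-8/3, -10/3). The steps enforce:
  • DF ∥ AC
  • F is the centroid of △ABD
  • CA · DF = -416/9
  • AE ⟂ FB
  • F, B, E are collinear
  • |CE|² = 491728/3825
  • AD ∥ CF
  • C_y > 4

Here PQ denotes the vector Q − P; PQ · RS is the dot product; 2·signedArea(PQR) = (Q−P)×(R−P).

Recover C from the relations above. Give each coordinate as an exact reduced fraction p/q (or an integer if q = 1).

C = (13/3, 14/3)

1. C_x = 13/3  [AD ∥ CF ∩ DF ∥ AC]
2. C_y = 14/3  [AD ∥ CF ∩ DF ∥ AC]
   → C = (13/3, 14/3)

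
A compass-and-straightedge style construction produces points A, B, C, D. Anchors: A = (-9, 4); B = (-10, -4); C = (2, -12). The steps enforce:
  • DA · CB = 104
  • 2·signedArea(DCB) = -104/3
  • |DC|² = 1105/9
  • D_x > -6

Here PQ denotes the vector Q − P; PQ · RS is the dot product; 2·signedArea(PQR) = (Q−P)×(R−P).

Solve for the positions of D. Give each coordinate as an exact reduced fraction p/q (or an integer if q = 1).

D = (-17/3, -4)

1. D_x = -17/3  [DA · CB = 104 ∩ 2·signedArea(DCB) = -104/3]
2. D_y = -4  [DA · CB = 104 ∩ 2·signedArea(DCB) = -104/3]
   → D = (-17/3, -4)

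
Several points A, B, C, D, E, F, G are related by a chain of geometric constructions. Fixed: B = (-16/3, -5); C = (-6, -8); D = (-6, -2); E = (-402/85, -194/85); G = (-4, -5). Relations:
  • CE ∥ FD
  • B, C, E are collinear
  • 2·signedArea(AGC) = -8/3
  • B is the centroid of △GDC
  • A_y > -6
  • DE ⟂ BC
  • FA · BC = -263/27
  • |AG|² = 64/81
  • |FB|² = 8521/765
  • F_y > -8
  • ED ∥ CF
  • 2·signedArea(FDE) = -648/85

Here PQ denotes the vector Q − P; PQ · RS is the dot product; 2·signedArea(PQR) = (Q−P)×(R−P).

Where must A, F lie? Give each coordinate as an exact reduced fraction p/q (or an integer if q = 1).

1. F_x = -618/85  [CE ∥ FD ∩ ED ∥ CF]
2. F_y = -656/85  [CE ∥ FD ∩ ED ∥ CF]
   → F = (-618/85, -656/85)
3. A_x = -44/9  [2·signedArea(AGC) = -8/3 ∩ FA · BC = -263/27]
4. A_y = -5  [2·signedArea(AGC) = -8/3 ∩ FA · BC = -263/27]
   → A = (-44/9, -5)

A = (-44/9, -5)
F = (-618/85, -656/85)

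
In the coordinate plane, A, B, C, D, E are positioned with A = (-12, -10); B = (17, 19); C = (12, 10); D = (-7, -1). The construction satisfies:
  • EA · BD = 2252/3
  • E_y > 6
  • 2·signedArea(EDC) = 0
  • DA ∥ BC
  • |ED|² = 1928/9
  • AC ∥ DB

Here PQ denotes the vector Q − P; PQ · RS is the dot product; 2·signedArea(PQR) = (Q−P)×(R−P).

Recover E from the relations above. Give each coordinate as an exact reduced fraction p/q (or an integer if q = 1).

1. E_x = 17/3  [2·signedArea(EDC) = 0 ∩ EA · BD = 2252/3]
2. E_y = 19/3  [2·signedArea(EDC) = 0 ∩ EA · BD = 2252/3]
   → E = (17/3, 19/3)

E = (17/3, 19/3)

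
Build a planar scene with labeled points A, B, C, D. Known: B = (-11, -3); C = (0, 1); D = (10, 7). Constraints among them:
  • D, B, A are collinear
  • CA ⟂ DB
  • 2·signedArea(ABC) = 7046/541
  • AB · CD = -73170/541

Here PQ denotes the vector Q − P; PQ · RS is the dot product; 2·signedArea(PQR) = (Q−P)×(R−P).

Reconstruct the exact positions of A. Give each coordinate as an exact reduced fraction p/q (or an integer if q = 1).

A = (-260/541, 1087/541)

1. A_x = -260/541  [D, B, A are collinear ∩ CA ⟂ DB]
2. A_y = 1087/541  [D, B, A are collinear ∩ CA ⟂ DB]
   → A = (-260/541, 1087/541)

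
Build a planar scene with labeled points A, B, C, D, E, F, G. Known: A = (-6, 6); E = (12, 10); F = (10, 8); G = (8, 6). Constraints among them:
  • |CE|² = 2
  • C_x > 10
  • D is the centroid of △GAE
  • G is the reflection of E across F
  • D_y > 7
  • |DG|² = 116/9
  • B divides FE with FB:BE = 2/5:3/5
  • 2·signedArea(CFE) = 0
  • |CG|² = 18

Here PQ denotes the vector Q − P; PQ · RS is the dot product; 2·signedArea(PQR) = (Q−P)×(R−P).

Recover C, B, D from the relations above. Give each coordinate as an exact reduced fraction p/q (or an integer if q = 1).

1. C_x = 11  [line -2·x + 2·y + 4 = 0 ∩ |CG|² = 18]
2. C_y = 9  [line -2·x + 2·y + 4 = 0 ∩ |CG|² = 18]
   → C = (11, 9)
3. B_x = 54/5  [B divides FE with FB:BE = 2/5:3/5]
4. B_y = 44/5  [B divides FE with FB:BE = 2/5:3/5]
   → B = (54/5, 44/5)
5. D_x = 14/3  [D is the centroid of △GAE]
6. D_y = 22/3  [D is the centroid of △GAE]
   → D = (14/3, 22/3)

B = (54/5, 44/5)
C = (11, 9)
D = (14/3, 22/3)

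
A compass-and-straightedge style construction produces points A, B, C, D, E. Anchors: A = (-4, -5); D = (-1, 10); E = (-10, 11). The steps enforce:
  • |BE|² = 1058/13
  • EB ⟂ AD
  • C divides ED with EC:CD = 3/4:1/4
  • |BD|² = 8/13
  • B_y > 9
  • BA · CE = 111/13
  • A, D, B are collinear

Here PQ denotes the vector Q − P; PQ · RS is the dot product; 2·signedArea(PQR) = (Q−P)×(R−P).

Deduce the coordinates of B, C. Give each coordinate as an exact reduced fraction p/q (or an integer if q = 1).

B = (-15/13, 120/13)
C = (-13/4, 41/4)

1. B_x = -15/13  [A, D, B are collinear ∩ EB ⟂ AD]
2. B_y = 120/13  [A, D, B are collinear ∩ EB ⟂ AD]
   → B = (-15/13, 120/13)
3. C_x = -13/4  [C divides ED with EC:CD = 3/4:1/4]
4. C_y = 41/4  [C divides ED with EC:CD = 3/4:1/4]
   → C = (-13/4, 41/4)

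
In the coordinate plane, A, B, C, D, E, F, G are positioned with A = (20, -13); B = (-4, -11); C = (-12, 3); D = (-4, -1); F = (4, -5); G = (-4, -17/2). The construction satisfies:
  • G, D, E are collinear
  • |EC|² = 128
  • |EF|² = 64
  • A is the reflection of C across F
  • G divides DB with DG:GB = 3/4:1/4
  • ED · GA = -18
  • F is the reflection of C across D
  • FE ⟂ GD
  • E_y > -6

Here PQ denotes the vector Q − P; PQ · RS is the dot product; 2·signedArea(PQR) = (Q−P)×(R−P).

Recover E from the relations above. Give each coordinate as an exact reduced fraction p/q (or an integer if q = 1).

1. E_x = -4  [G, D, E are collinear ∩ FE ⟂ GD]
2. E_y = -5  [G, D, E are collinear ∩ FE ⟂ GD]
   → E = (-4, -5)

E = (-4, -5)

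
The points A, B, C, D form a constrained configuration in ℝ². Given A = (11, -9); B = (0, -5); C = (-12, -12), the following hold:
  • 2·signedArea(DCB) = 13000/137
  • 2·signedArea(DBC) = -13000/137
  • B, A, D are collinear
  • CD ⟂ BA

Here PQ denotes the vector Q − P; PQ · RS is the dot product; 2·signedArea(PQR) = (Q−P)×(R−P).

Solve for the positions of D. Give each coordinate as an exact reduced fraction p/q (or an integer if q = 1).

1. D_x = -1144/137  [B, A, D are collinear ∩ CD ⟂ BA]
2. D_y = -269/137  [B, A, D are collinear ∩ CD ⟂ BA]
   → D = (-1144/137, -269/137)

D = (-1144/137, -269/137)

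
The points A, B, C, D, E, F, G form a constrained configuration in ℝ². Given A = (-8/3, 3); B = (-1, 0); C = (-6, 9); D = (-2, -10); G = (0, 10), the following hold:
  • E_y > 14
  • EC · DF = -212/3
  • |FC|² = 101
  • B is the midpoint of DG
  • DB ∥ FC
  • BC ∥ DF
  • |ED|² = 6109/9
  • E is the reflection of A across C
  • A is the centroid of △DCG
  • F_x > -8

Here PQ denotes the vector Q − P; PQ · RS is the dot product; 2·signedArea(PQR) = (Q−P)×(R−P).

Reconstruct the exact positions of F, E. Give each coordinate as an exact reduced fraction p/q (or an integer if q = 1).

1. F_x = -7  [DB ∥ FC ∩ BC ∥ DF]
2. F_y = -1  [DB ∥ FC ∩ BC ∥ DF]
   → F = (-7, -1)
3. E_x = -28/3  [E is the reflection of A across C]
4. E_y = 15  [E is the reflection of A across C]
   → E = (-28/3, 15)

E = (-28/3, 15)
F = (-7, -1)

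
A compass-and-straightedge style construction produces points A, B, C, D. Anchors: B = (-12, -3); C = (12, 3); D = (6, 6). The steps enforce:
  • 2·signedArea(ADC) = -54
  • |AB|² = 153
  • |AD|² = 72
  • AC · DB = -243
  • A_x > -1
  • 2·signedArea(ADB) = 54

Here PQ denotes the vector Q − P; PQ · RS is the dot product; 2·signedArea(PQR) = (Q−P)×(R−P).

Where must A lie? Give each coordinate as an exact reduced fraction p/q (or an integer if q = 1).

1. A_x = 0  [2·signedArea(ADB) = 54 ∩ AC · DB = -243]
2. A_y = 0  [2·signedArea(ADB) = 54 ∩ AC · DB = -243]
   → A = (0, 0)

A = (0, 0)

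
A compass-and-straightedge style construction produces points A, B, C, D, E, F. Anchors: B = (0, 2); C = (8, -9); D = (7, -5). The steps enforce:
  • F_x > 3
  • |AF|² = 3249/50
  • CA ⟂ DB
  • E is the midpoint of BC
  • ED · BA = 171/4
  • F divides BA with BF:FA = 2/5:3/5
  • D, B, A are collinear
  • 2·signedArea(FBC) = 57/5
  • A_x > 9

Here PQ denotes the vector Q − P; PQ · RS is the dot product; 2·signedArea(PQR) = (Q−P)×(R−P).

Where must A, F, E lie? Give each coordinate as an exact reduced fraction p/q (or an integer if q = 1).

1. A_x = 19/2  [D, B, A are collinear ∩ CA ⟂ DB]
2. A_y = -15/2  [D, B, A are collinear ∩ CA ⟂ DB]
   → A = (19/2, -15/2)
3. F_x = 19/5  [F divides BA with BF:FA = 2/5:3/5]
4. F_y = -9/5  [F divides BA with BF:FA = 2/5:3/5]
   → F = (19/5, -9/5)
5. E_x = 4  [E is the midpoint of BC]
6. E_y = -7/2  [E is the midpoint of BC]
   → E = (4, -7/2)

A = (19/2, -15/2)
E = (4, -7/2)
F = (19/5, -9/5)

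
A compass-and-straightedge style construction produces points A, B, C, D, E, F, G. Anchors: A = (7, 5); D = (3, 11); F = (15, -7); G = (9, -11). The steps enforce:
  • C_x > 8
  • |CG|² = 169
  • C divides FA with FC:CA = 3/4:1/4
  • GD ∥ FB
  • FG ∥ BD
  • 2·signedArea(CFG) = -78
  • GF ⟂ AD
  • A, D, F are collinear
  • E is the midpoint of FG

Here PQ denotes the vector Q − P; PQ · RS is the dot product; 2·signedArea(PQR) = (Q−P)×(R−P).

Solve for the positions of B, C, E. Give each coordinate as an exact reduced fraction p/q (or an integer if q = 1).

B = (9, 15)
C = (9, 2)
E = (12, -9)

1. B_x = 9  [FG ∥ BD ∩ GD ∥ FB]
2. B_y = 15  [FG ∥ BD ∩ GD ∥ FB]
   → B = (9, 15)
3. C_x = 9  [C divides FA with FC:CA = 3/4:1/4]
4. C_y = 2  [C divides FA with FC:CA = 3/4:1/4]
   → C = (9, 2)
5. E_x = 12  [E is the midpoint of FG]
6. E_y = -9  [E is the midpoint of FG]
   → E = (12, -9)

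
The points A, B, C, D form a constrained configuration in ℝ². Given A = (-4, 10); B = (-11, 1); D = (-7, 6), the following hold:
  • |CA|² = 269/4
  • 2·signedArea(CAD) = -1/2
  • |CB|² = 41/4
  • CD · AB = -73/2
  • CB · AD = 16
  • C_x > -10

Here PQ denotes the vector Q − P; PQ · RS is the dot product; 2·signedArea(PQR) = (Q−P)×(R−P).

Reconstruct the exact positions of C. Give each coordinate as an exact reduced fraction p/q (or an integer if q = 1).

C = (-9, 7/2)

1. C_x = -9  [CD · AB = -73/2 ∩ 2·signedArea(CAD) = -1/2]
2. C_y = 7/2  [CD · AB = -73/2 ∩ 2·signedArea(CAD) = -1/2]
   → C = (-9, 7/2)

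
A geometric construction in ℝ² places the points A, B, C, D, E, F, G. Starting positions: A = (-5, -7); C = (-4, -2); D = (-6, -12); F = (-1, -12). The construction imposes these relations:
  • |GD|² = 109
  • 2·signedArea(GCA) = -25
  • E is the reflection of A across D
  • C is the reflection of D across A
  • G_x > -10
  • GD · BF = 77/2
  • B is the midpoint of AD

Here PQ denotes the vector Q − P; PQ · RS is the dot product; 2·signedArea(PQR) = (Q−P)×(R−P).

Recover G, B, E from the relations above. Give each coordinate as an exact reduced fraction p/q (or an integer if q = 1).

1. G_x = -9  [line 5·x + -1·y + 43 = 0 ∩ |GD|² = 109]
2. G_y = -2  [line 5·x + -1·y + 43 = 0 ∩ |GD|² = 109]
   → G = (-9, -2)
3. B_x = -11/2  [B is the midpoint of AD]
4. B_y = -19/2  [B is the midpoint of AD]
   → B = (-11/2, -19/2)
5. E_x = -7  [E is the reflection of A across D]
6. E_y = -17  [E is the reflection of A across D]
   → E = (-7, -17)

B = (-11/2, -19/2)
E = (-7, -17)
G = (-9, -2)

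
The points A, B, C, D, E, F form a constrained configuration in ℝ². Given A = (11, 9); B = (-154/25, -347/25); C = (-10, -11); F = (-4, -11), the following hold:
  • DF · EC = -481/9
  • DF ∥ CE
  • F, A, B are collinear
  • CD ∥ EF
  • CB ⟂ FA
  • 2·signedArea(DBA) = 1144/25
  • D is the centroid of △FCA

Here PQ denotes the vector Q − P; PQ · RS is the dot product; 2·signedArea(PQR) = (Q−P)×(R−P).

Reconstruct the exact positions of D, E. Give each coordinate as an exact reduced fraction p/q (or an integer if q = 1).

1. D_x = -1  [D is the centroid of △FCA]
2. D_y = -13/3  [D is the centroid of △FCA]
   → D = (-1, -13/3)
3. E_x = -13  [CD ∥ EF ∩ DF ∥ CE]
4. E_y = -53/3  [CD ∥ EF ∩ DF ∥ CE]
   → E = (-13, -53/3)

D = (-1, -13/3)
E = (-13, -53/3)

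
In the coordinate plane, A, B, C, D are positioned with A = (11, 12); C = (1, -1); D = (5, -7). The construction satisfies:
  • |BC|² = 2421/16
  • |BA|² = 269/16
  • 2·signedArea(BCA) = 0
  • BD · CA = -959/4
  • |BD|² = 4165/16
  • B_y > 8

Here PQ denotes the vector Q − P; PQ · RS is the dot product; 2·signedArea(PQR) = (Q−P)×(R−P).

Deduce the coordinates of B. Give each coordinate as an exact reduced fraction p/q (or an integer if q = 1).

1. B_x = 17/2  [2·signedArea(BCA) = 0 ∩ BD · CA = -959/4]
2. B_y = 35/4  [2·signedArea(BCA) = 0 ∩ BD · CA = -959/4]
   → B = (17/2, 35/4)

B = (17/2, 35/4)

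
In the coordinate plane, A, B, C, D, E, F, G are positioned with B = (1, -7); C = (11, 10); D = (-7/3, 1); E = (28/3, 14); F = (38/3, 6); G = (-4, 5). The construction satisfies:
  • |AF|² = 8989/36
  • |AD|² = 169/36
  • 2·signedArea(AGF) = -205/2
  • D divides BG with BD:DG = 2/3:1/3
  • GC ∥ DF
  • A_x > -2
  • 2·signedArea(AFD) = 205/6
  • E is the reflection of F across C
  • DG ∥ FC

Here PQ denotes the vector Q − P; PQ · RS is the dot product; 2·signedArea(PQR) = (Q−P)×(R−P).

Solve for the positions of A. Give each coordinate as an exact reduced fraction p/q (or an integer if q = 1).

1. A_x = -3/2  [2·signedArea(AGF) = -205/2 ∩ 2·signedArea(AFD) = 205/6]
2. A_y = -1  [2·signedArea(AGF) = -205/2 ∩ 2·signedArea(AFD) = 205/6]
   → A = (-3/2, -1)

A = (-3/2, -1)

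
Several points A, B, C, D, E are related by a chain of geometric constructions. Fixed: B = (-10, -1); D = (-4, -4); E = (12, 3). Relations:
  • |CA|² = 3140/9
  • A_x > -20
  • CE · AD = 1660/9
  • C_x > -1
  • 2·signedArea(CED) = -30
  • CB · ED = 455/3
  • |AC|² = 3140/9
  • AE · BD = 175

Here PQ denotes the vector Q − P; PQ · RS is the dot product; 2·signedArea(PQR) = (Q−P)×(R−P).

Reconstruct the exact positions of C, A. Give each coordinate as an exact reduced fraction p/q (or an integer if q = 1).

A = (-58/3, -4/3)
C = (-2/3, -2/3)

1. C_x = -2/3  [2·signedArea(CED) = -30 ∩ CB · ED = 455/3]
2. C_y = -2/3  [2·signedArea(CED) = -30 ∩ CB · ED = 455/3]
   → C = (-2/3, -2/3)
3. A_x = -58/3  [AE · BD = 175 ∩ CE · AD = 1660/9]
4. A_y = -4/3  [AE · BD = 175 ∩ CE · AD = 1660/9]
   → A = (-58/3, -4/3)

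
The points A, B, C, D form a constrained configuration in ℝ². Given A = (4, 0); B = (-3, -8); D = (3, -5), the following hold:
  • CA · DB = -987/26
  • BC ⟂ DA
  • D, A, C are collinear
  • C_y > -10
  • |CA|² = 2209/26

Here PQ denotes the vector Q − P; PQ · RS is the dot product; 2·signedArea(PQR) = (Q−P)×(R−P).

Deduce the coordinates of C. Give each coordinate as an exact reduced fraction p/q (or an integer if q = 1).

1. C_x = 57/26  [D, A, C are collinear ∩ BC ⟂ DA]
2. C_y = -235/26  [D, A, C are collinear ∩ BC ⟂ DA]
   → C = (57/26, -235/26)

C = (57/26, -235/26)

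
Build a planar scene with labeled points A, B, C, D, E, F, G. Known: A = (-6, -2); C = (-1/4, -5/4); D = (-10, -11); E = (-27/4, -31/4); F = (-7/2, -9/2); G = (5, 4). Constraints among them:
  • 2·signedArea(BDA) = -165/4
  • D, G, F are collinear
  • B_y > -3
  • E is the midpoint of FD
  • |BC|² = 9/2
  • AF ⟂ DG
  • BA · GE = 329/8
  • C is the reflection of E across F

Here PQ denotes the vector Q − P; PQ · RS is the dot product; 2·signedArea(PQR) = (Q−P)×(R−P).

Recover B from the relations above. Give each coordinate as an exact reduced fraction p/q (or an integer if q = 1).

B = (-7/4, -11/4)

1. B_x = -7/4  [2·signedArea(BDA) = -165/4 ∩ BA · GE = 329/8]
2. B_y = -11/4  [2·signedArea(BDA) = -165/4 ∩ BA · GE = 329/8]
   → B = (-7/4, -11/4)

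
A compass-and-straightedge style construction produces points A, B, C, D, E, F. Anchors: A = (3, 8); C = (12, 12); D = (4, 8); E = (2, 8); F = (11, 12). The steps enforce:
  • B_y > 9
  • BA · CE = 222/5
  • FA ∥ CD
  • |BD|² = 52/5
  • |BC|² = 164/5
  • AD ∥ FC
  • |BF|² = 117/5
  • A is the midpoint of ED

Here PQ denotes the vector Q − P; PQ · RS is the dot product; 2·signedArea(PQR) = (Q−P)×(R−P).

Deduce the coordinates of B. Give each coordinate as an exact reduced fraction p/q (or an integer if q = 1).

1. B_x = 34/5  [line 10·x + 4·y + -532/5 = 0 ∩ |BD|² = 52/5]
2. B_y = 48/5  [line 10·x + 4·y + -532/5 = 0 ∩ |BD|² = 52/5]
   → B = (34/5, 48/5)

B = (34/5, 48/5)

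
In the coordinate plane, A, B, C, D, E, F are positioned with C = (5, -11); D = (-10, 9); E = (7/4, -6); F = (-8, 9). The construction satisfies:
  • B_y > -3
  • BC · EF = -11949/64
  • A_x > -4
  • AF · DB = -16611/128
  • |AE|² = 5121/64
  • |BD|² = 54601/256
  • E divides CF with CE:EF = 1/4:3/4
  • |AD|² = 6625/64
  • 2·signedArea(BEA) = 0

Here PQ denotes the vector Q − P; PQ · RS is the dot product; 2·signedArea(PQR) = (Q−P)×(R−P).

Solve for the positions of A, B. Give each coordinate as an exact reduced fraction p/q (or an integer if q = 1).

1. B_x = -11/16  [line 39/4·x + -15·y + -1731/64 = 0 ∩ |BD|² = 54601/256]
2. B_y = -9/4  [line 39/4·x + -15·y + -1731/64 = 0 ∩ |BD|² = 54601/256]
   → B = (-11/16, -9/4)
3. A_x = -25/8  [AF · DB = -16611/128 ∩ 2·signedArea(BEA) = 0]
4. A_y = 3/2  [AF · DB = -16611/128 ∩ 2·signedArea(BEA) = 0]
   → A = (-25/8, 3/2)

A = (-25/8, 3/2)
B = (-11/16, -9/4)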